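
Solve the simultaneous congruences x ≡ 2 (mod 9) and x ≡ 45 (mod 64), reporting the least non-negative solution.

173

Write x = 2 + 9·k. Then 9·k ≡ 45 − 2 ≡ 43 (mod 64).
Need 9⁻¹ mod 64. Extended Euclid on (64, 9):
64 = 7×9 + 1
9 = 9×1 + 0
Back-substitute:
1 = 64 − 7·9
9⁻¹ ≡ 57 (mod 64), so k ≡ 57·43 ≡ 19 (mod 64).
x = 2 + 9·19 = 173.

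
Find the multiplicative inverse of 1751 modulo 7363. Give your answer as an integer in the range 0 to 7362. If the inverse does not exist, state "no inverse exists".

Apply the Euclidean algorithm to 7363 and 1751:
7363 = 4×1751 + 359
1751 = 4×359 + 315
359 = 1×315 + 44
315 = 7×44 + 7
44 = 6×7 + 2
7 = 3×2 + 1
2 = 2×1 + 0
Since gcd(1751, 7363) = 1, back-substitute to write 1 as a combination:
1 = 7 − 3·2
1 = −3·44 + 19·7
1 = 19·315 − 136·44
1 = −136·359 + 155·315
1 = 155·1751 − 756·359
1 = −756·7363 + 3179·1751
So 1751·3179 ≡ 1 (mod 7363).

3179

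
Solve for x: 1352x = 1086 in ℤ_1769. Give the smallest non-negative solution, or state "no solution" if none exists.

First find gcd(1352, 1769):
1769 = 1·1352 + 417
1352 = 3·417 + 101
417 = 4·101 + 13
101 = 7·13 + 10
13 = 1·10 + 3
10 = 3·3 + 1
3 = 3·1 + 0
gcd = 1, so a unique solution mod 1769 exists.
Back-substitute for the Bézout coefficients:
1 = 10 − 3·3
1 = −3·13 + 4·10
1 = 4·101 − 31·13
1 = −31·417 + 128·101
1 = 128·1352 − 415·417
1 = −415·1769 + 543·1352
So 1352·(543) ≡ 1 (mod 1769), giving 1352⁻¹ ≡ 543.
x ≡ 1352⁻¹·1086 ≡ 543·1086 ≡ 621 (mod 1769).

621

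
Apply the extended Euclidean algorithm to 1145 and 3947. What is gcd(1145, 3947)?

Repeated division:
3947 = 3×1145 + 512
1145 = 2×512 + 121
512 = 4×121 + 28
121 = 4×28 + 9
28 = 3×9 + 1
9 = 9×1 + 0
gcd(1145, 3947) = 1.
Back-substituting:
1 = 28 − 3·9
1 = −3·121 + 13·28
1 = 13·512 − 55·121
1 = −55·1145 + 123·512
1 = 123·3947 − 424·1145
So 1 = (123)·3947 + (-424)·1145.

1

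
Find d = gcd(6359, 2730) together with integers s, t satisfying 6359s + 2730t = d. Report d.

1

Euclidean algorithm:
6359 = 2×2730 + 899
2730 = 3×899 + 33
899 = 27×33 + 8
33 = 4×8 + 1
8 = 8×1 + 0
gcd(6359, 2730) = 1.
Express as a combination:
1 = 33 − 4·8
1 = −4·899 + 109·33
1 = 109·2730 − 331·899
1 = −331·6359 + 771·2730
So 1 = (-331)·6359 + (771)·2730.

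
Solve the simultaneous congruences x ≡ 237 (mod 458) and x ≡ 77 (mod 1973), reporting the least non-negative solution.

Write x = 237 + 458·k. Then 458·k ≡ 77 − 237 ≡ 1813 (mod 1973).
Need 458⁻¹ mod 1973. Extended Euclid on (1973, 458):
1973 = 4·458 + 141
458 = 3·141 + 35
141 = 4·35 + 1
35 = 35·1 + 0
Back-substitute:
1 = 141 − 4·35
1 = −4·458 + 13·141
1 = 13·1973 − 56·458
458⁻¹ ≡ 1917 (mod 1973), so k ≡ 1917·1813 ≡ 1068 (mod 1973).
x = 237 + 458·1068 = 489381.

489381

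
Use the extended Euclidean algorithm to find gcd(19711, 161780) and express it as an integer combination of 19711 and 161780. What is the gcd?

Repeated division:
161780 = 8·19711 + 4092
19711 = 4·4092 + 3343
4092 = 1·3343 + 749
3343 = 4·749 + 347
749 = 2·347 + 55
347 = 6·55 + 17
55 = 3·17 + 4
17 = 4·4 + 1
4 = 4·1 + 0
gcd(19711, 161780) = 1.
Working backward:
1 = 17 − 4·4
1 = −4·55 + 13·17
1 = 13·347 − 82·55
1 = −82·749 + 177·347
1 = 177·3343 − 790·749
1 = −790·4092 + 967·3343
1 = 967·19711 − 4658·4092
1 = −4658·161780 + 38231·19711
So 1 = (-4658)·161780 + (38231)·19711.

1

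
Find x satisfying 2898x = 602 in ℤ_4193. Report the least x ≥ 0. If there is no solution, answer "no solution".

142

First find gcd(2898, 4193):
4193 = 1×2898 + 1295
2898 = 2×1295 + 308
1295 = 4×308 + 63
308 = 4×63 + 56
63 = 1×56 + 7
56 = 8×7 + 0
gcd = 7 and 7 | 602, so solutions exist. Divide through by 7: 414x ≡ 86 (mod 599).
Now find 414⁻¹ mod 599:
599 = 1·414 + 185
414 = 2·185 + 44
185 = 4·44 + 9
44 = 4·9 + 8
9 = 1·8 + 1
8 = 8·1 + 0
Back-substitute:
1 = 9 − 8
1 = −44 + 5·9
1 = 5·185 − 21·44
1 = −21·414 + 47·185
1 = 47·599 − 68·414
So 414·(-68) ≡ 1 (mod 599), i.e. 414⁻¹ ≡ 531.
Then x ≡ 531·86 ≡ 142 (mod 599); the smallest non-negative solution is x = 142.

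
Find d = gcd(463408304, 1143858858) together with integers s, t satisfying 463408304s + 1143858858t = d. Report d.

2

Repeated division:
1143858858 = 2×463408304 + 217042250
463408304 = 2×217042250 + 29323804
217042250 = 7×29323804 + 11775622
29323804 = 2×11775622 + 5772560
11775622 = 2×5772560 + 230502
5772560 = 25×230502 + 10010
230502 = 23×10010 + 272
10010 = 36×272 + 218
272 = 1×218 + 54
218 = 4×54 + 2
54 = 27×2 + 0
gcd(463408304, 1143858858) = 2.
Express as a combination:
2 = 218 − 4·54
2 = −4·272 + 5·218
2 = 5·10010 − 184·272
2 = −184·230502 + 4237·10010
2 = 4237·5772560 − 106109·230502
2 = −106109·11775622 + 216455·5772560
2 = 216455·29323804 − 539019·11775622
2 = −539019·217042250 + 3989588·29323804
2 = 3989588·463408304 − 8518195·217042250
2 = −8518195·1143858858 + 21025978·463408304
So 2 = (-8518195)·1143858858 + (21025978)·463408304.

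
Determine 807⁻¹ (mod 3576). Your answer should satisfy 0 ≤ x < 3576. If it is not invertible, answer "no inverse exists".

Euclidean algorithm on 3576, 807:
3576 = 4×807 + 348
807 = 2×348 + 111
348 = 3×111 + 15
111 = 7×15 + 6
15 = 2×6 + 3
6 = 2×3 + 0
The gcd is 3, not 1, hence no inverse exists.

no inverse exists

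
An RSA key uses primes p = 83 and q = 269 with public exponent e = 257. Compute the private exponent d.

4361

φ(n) = (p−1)(q−1) = 82·268 = 21976.
Need d with 257·d ≡ 1 (mod 21976). Apply the extended Euclidean algorithm:
21976 = 85×257 + 131
257 = 1×131 + 126
131 = 1×126 + 5
126 = 25×5 + 1
5 = 5×1 + 0
Back-substitute:
1 = 126 − 25·5
1 = −25·131 + 26·126
1 = 26·257 − 51·131
1 = −51·21976 + 4361·257
So 257·4361 ≡ 1 (mod 21976), hence d = 4361.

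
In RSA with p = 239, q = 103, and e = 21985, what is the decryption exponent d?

2257

φ(n) = (p−1)(q−1) = 238·102 = 24276.
Need d with 21985·d ≡ 1 (mod 24276). Apply the extended Euclidean algorithm:
24276 = 1*21985 + 2291
21985 = 9*2291 + 1366
2291 = 1*1366 + 925
1366 = 1*925 + 441
925 = 2*441 + 43
441 = 10*43 + 11
43 = 3*11 + 10
11 = 1*10 + 1
10 = 10*1 + 0
Back-substitute:
1 = 11 − 10
1 = −43 + 4·11
1 = 4·441 − 41·43
1 = −41·925 + 86·441
1 = 86·1366 − 127·925
1 = −127·2291 + 213·1366
1 = 213·21985 − 2044·2291
1 = −2044·24276 + 2257·21985
So 21985·2257 ≡ 1 (mod 24276), hence d = 2257.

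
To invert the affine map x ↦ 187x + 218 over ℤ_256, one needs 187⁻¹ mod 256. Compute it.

gcd(256, 187) by repeated division:
256 = 1*187 + 69
187 = 2*69 + 49
69 = 1*49 + 20
49 = 2*20 + 9
20 = 2*9 + 2
9 = 4*2 + 1
2 = 2*1 + 0
Since gcd(187, 256) = 1, back-substitute to write 1 as a combination:
1 = 9 − 4·2
1 = −4·20 + 9·9
1 = 9·49 − 22·20
1 = −22·69 + 31·49
1 = 31·187 − 84·69
1 = −84·256 + 115·187
So 187·115 ≡ 1 (mod 256).

115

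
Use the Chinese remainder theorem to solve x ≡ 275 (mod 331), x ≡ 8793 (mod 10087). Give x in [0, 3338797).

886362

Write x = 275 + 331·k. Then 331·k ≡ 8793 − 275 ≡ 8518 (mod 10087).
Need 331⁻¹ mod 10087. Extended Euclid on (10087, 331):
10087 = 30×331 + 157
331 = 2×157 + 17
157 = 9×17 + 4
17 = 4×4 + 1
4 = 4×1 + 0
Back-substitute:
1 = 17 − 4·4
1 = −4·157 + 37·17
1 = 37·331 − 78·157
1 = −78·10087 + 2377·331
331⁻¹ ≡ 2377 (mod 10087), so k ≡ 2377·8518 ≡ 2677 (mod 10087).
x = 275 + 331·2677 = 886362.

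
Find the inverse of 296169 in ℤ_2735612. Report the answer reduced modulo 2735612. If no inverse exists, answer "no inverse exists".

Apply the Euclidean algorithm to 2735612 and 296169:
2735612 = 9*296169 + 70091
296169 = 4*70091 + 15805
70091 = 4*15805 + 6871
15805 = 2*6871 + 2063
6871 = 3*2063 + 682
2063 = 3*682 + 17
682 = 40*17 + 2
17 = 8*2 + 1
2 = 2*1 + 0
Since gcd(296169, 2735612) = 1, back-substitute to write 1 as a combination:
1 = 17 − 8·2
1 = −8·682 + 321·17
1 = 321·2063 − 971·682
1 = −971·6871 + 3234·2063
1 = 3234·15805 − 7439·6871
1 = −7439·70091 + 32990·15805
1 = 32990·296169 − 139399·70091
1 = −139399·2735612 + 1287581·296169
So 296169·1287581 ≡ 1 (mod 2735612).

1287581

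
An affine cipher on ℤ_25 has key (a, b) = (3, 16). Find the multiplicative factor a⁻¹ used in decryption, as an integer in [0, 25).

Run Euclid on (25, 3):
25 = 8*3 + 1
3 = 3*1 + 0
gcd = 1, so the inverse exists. Back-substitute:
1 = 25 − 8·3
So 3·(-8) ≡ 1 (mod 25), and -8 ≡ 17 (mod 25).

17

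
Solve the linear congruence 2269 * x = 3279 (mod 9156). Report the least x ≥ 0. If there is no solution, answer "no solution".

First find gcd(2269, 9156):
9156 = 4×2269 + 80
2269 = 28×80 + 29
80 = 2×29 + 22
29 = 1×22 + 7
22 = 3×7 + 1
7 = 7×1 + 0
gcd = 1, so a unique solution mod 9156 exists.
Back-substitute for the Bézout coefficients:
1 = 22 − 3·7
1 = −3·29 + 4·22
1 = 4·80 − 11·29
1 = −11·2269 + 312·80
1 = 312·9156 − 1259·2269
So 2269·(-1259) ≡ 1 (mod 9156), giving 2269⁻¹ ≡ 7897.
x ≡ 2269⁻¹·3279 ≡ 7897·3279 ≡ 1095 (mod 9156).

1095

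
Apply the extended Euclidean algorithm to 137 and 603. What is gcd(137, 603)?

1

Repeated division:
603 = 4*137 + 55
137 = 2*55 + 27
55 = 2*27 + 1
27 = 27*1 + 0
gcd(137, 603) = 1.
Express as a combination:
1 = 55 − 2·27
1 = −2·137 + 5·55
1 = 5·603 − 22·137
So 1 = (5)·603 + (-22)·137.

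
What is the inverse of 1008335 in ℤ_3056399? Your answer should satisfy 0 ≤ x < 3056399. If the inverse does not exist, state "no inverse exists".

1675402

Extended Euclidean algorithm:
3056399 = 3×1008335 + 31394
1008335 = 32×31394 + 3727
31394 = 8×3727 + 1578
3727 = 2×1578 + 571
1578 = 2×571 + 436
571 = 1×436 + 135
436 = 3×135 + 31
135 = 4×31 + 11
31 = 2×11 + 9
11 = 1×9 + 2
9 = 4×2 + 1
2 = 2×1 + 0
The gcd is 1. Working backward:
1 = 9 − 4·2
1 = −4·11 + 5·9
1 = 5·31 − 14·11
1 = −14·135 + 61·31
1 = 61·436 − 197·135
1 = −197·571 + 258·436
1 = 258·1578 − 713·571
1 = −713·3727 + 1684·1578
1 = 1684·31394 − 14185·3727
1 = −14185·1008335 + 455604·31394
1 = 455604·3056399 − 1380997·1008335
So 1008335·(-1380997) ≡ 1 (mod 3056399), and -1380997 ≡ 1675402 (mod 3056399).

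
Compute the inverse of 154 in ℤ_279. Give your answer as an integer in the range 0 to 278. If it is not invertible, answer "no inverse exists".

gcd(279, 154) by repeated division:
279 = 1×154 + 125
154 = 1×125 + 29
125 = 4×29 + 9
29 = 3×9 + 2
9 = 4×2 + 1
2 = 2×1 + 0
Since gcd(154, 279) = 1, back-substitute to write 1 as a combination:
1 = 9 − 4·2
1 = −4·29 + 13·9
1 = 13·125 − 56·29
1 = −56·154 + 69·125
1 = 69·279 − 125·154
So 154·(-125) ≡ 1 (mod 279), and -125 ≡ 154 (mod 279).

154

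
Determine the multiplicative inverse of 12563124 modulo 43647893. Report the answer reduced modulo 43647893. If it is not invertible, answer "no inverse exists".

42419354

gcd(43647893, 12563124) by repeated division:
43647893 = 3·12563124 + 5958521
12563124 = 2·5958521 + 646082
5958521 = 9·646082 + 143783
646082 = 4·143783 + 70950
143783 = 2·70950 + 1883
70950 = 37·1883 + 1279
1883 = 1·1279 + 604
1279 = 2·604 + 71
604 = 8·71 + 36
71 = 1·36 + 35
36 = 1·35 + 1
35 = 35·1 + 0
Since gcd(12563124, 43647893) = 1, back-substitute to write 1 as a combination:
1 = 36 − 35
1 = −71 + 2·36
1 = 2·604 − 17·71
1 = −17·1279 + 36·604
1 = 36·1883 − 53·1279
1 = −53·70950 + 1997·1883
1 = 1997·143783 − 4047·70950
1 = −4047·646082 + 18185·143783
1 = 18185·5958521 − 167712·646082
1 = −167712·12563124 + 353609·5958521
1 = 353609·43647893 − 1228539·12563124
Hence 12563124⁻¹ ≡ -1228539 ≡ 42419354 (mod 43647893).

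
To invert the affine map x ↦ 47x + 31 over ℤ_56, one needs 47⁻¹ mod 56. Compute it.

31

Run Euclid on (56, 47):
56 = 1×47 + 9
47 = 5×9 + 2
9 = 4×2 + 1
2 = 2×1 + 0
gcd = 1, so the inverse exists. Back-substitute:
1 = 9 − 4·2
1 = −4·47 + 21·9
1 = 21·56 − 25·47
So 47·(-25) ≡ 1 (mod 56), and -25 ≡ 31 (mod 56).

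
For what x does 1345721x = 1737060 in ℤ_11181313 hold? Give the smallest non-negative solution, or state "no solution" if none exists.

24587

First find gcd(1345721, 11181313):
11181313 = 8×1345721 + 415545
1345721 = 3×415545 + 99086
415545 = 4×99086 + 19201
99086 = 5×19201 + 3081
19201 = 6×3081 + 715
3081 = 4×715 + 221
715 = 3×221 + 52
221 = 4×52 + 13
52 = 4×13 + 0
gcd = 13 and 13 | 1737060, so solutions exist. Divide through by 13: 103517x ≡ 133620 (mod 860101).
Now find 103517⁻¹ mod 860101:
860101 = 8·103517 + 31965
103517 = 3·31965 + 7622
31965 = 4·7622 + 1477
7622 = 5·1477 + 237
1477 = 6·237 + 55
237 = 4·55 + 17
55 = 3·17 + 4
17 = 4·4 + 1
4 = 4·1 + 0
Back-substitute:
1 = 17 − 4·4
1 = −4·55 + 13·17
1 = 13·237 − 56·55
1 = −56·1477 + 349·237
1 = 349·7622 − 1801·1477
1 = −1801·31965 + 7553·7622
1 = 7553·103517 − 24460·31965
1 = −24460·860101 + 203233·103517
So 103517⁻¹ ≡ 203233 (mod 860101).
Then x ≡ 203233·133620 ≡ 24587 (mod 860101); the smallest non-negative solution is x = 24587.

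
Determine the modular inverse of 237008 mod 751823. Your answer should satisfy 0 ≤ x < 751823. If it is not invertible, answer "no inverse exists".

167340

gcd(751823, 237008) by repeated division:
751823 = 3*237008 + 40799
237008 = 5*40799 + 33013
40799 = 1*33013 + 7786
33013 = 4*7786 + 1869
7786 = 4*1869 + 310
1869 = 6*310 + 9
310 = 34*9 + 4
9 = 2*4 + 1
4 = 4*1 + 0
Since gcd(237008, 751823) = 1, back-substitute to write 1 as a combination:
1 = 9 − 2·4
1 = −2·310 + 69·9
1 = 69·1869 − 416·310
1 = −416·7786 + 1733·1869
1 = 1733·33013 − 7348·7786
1 = −7348·40799 + 9081·33013
1 = 9081·237008 − 52753·40799
1 = −52753·751823 + 167340·237008
So 237008·167340 ≡ 1 (mod 751823).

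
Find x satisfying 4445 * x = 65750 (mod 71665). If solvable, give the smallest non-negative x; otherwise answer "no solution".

4513

First find gcd(4445, 71665):
71665 = 16×4445 + 545
4445 = 8×545 + 85
545 = 6×85 + 35
85 = 2×35 + 15
35 = 2×15 + 5
15 = 3×5 + 0
gcd = 5 and 5 | 65750, so solutions exist. Divide through by 5: 889x ≡ 13150 (mod 14333).
Now find 889⁻¹ mod 14333:
14333 = 16×889 + 109
889 = 8×109 + 17
109 = 6×17 + 7
17 = 2×7 + 3
7 = 2×3 + 1
3 = 3×1 + 0
Back-substitute:
1 = 7 − 2·3
1 = −2·17 + 5·7
1 = 5·109 − 32·17
1 = −32·889 + 261·109
1 = 261·14333 − 4208·889
So 889·(-4208) ≡ 1 (mod 14333), i.e. 889⁻¹ ≡ 10125.
Then x ≡ 10125·13150 ≡ 4513 (mod 14333); the smallest non-negative solution is x = 4513.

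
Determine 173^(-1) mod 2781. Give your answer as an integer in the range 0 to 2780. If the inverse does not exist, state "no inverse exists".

2138

Extended Euclidean algorithm:
2781 = 16·173 + 13
173 = 13·13 + 4
13 = 3·4 + 1
4 = 4·1 + 0
gcd = 1, so the inverse exists. Back-substitute:
1 = 13 − 3·4
1 = −3·173 + 40·13
1 = 40·2781 − 643·173
Hence 173⁻¹ ≡ -643 ≡ 2138 (mod 2781).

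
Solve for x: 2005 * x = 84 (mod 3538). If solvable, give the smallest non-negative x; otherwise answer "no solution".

630

First find gcd(2005, 3538):
3538 = 1*2005 + 1533
2005 = 1*1533 + 472
1533 = 3*472 + 117
472 = 4*117 + 4
117 = 29*4 + 1
4 = 4*1 + 0
gcd = 1, so a unique solution mod 3538 exists.
Back-substitute for the Bézout coefficients:
1 = 117 − 29·4
1 = −29·472 + 117·117
1 = 117·1533 − 380·472
1 = −380·2005 + 497·1533
1 = 497·3538 − 877·2005
So 2005·(-877) ≡ 1 (mod 3538), giving 2005⁻¹ ≡ 2661.
x ≡ 2005⁻¹·84 ≡ 2661·84 ≡ 630 (mod 3538).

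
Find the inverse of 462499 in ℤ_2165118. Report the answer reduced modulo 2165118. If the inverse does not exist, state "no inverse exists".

537559

Apply the Euclidean algorithm to 2165118 and 462499:
2165118 = 4·462499 + 315122
462499 = 1·315122 + 147377
315122 = 2·147377 + 20368
147377 = 7·20368 + 4801
20368 = 4·4801 + 1164
4801 = 4·1164 + 145
1164 = 8·145 + 4
145 = 36·4 + 1
4 = 4·1 + 0
Since gcd(462499, 2165118) = 1, back-substitute to write 1 as a combination:
1 = 145 − 36·4
1 = −36·1164 + 289·145
1 = 289·4801 − 1192·1164
1 = −1192·20368 + 5057·4801
1 = 5057·147377 − 36591·20368
1 = −36591·315122 + 78239·147377
1 = 78239·462499 − 114830·315122
1 = −114830·2165118 + 537559·462499
So 462499·537559 ≡ 1 (mod 2165118).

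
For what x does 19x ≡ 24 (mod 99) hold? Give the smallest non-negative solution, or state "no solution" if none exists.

First find gcd(19, 99):
99 = 5×19 + 4
19 = 4×4 + 3
4 = 1×3 + 1
3 = 3×1 + 0
gcd = 1, so a unique solution mod 99 exists.
Back-substitute for the Bézout coefficients:
1 = 4 − 3
1 = −19 + 5·4
1 = 5·99 − 26·19
So 19·(-26) ≡ 1 (mod 99), giving 19⁻¹ ≡ 73.
x ≡ 19⁻¹·24 ≡ 73·24 ≡ 69 (mod 99).

69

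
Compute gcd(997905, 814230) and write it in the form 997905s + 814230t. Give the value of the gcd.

Repeated division:
997905 = 1*814230 + 183675
814230 = 4*183675 + 79530
183675 = 2*79530 + 24615
79530 = 3*24615 + 5685
24615 = 4*5685 + 1875
5685 = 3*1875 + 60
1875 = 31*60 + 15
60 = 4*15 + 0
gcd(997905, 814230) = 15.
Express as a combination:
15 = 1875 − 31·60
15 = −31·5685 + 94·1875
15 = 94·24615 − 407·5685
15 = −407·79530 + 1315·24615
15 = 1315·183675 − 3037·79530
15 = −3037·814230 + 13463·183675
15 = 13463·997905 − 16500·814230
So 15 = (13463)·997905 + (-16500)·814230.

15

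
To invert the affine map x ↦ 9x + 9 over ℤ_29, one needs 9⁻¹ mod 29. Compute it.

13

Apply the Euclidean algorithm to 29 and 9:
29 = 3×9 + 2
9 = 4×2 + 1
2 = 2×1 + 0
The gcd is 1. Working backward:
1 = 9 − 4·2
1 = −4·29 + 13·9
So 9·13 ≡ 1 (mod 29).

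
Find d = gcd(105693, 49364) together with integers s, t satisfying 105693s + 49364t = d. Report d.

7

Repeated division:
105693 = 2*49364 + 6965
49364 = 7*6965 + 609
6965 = 11*609 + 266
609 = 2*266 + 77
266 = 3*77 + 35
77 = 2*35 + 7
35 = 5*7 + 0
gcd(105693, 49364) = 7.
Express as a combination:
7 = 77 − 2·35
7 = −2·266 + 7·77
7 = 7·609 − 16·266
7 = −16·6965 + 183·609
7 = 183·49364 − 1297·6965
7 = −1297·105693 + 2777·49364
So 7 = (-1297)·105693 + (2777)·49364.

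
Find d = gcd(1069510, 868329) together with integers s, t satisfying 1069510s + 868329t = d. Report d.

Euclidean algorithm:
1069510 = 1*868329 + 201181
868329 = 4*201181 + 63605
201181 = 3*63605 + 10366
63605 = 6*10366 + 1409
10366 = 7*1409 + 503
1409 = 2*503 + 403
503 = 1*403 + 100
403 = 4*100 + 3
100 = 33*3 + 1
3 = 3*1 + 0
gcd(1069510, 868329) = 1.
Working backward:
1 = 100 − 33·3
1 = −33·403 + 133·100
1 = 133·503 − 166·403
1 = −166·1409 + 465·503
1 = 465·10366 − 3421·1409
1 = −3421·63605 + 20991·10366
1 = 20991·201181 − 66394·63605
1 = −66394·868329 + 286567·201181
1 = 286567·1069510 − 352961·868329
So 1 = (286567)·1069510 + (-352961)·868329.

1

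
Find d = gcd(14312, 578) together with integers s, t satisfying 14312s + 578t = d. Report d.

Repeated division:
14312 = 24*578 + 440
578 = 1*440 + 138
440 = 3*138 + 26
138 = 5*26 + 8
26 = 3*8 + 2
8 = 4*2 + 0
gcd(14312, 578) = 2.
Working backward:
2 = 26 − 3·8
2 = −3·138 + 16·26
2 = 16·440 − 51·138
2 = −51·578 + 67·440
2 = 67·14312 − 1659·578
So 2 = (67)·14312 + (-1659)·578.

2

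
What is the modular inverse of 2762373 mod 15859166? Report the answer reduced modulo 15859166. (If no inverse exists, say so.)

2624217

Extended Euclidean algorithm:
15859166 = 5×2762373 + 2047301
2762373 = 1×2047301 + 715072
2047301 = 2×715072 + 617157
715072 = 1×617157 + 97915
617157 = 6×97915 + 29667
97915 = 3×29667 + 8914
29667 = 3×8914 + 2925
8914 = 3×2925 + 139
2925 = 21×139 + 6
139 = 23×6 + 1
6 = 6×1 + 0
gcd = 1, so the inverse exists. Back-substitute:
1 = 139 − 23·6
1 = −23·2925 + 484·139
1 = 484·8914 − 1475·2925
1 = −1475·29667 + 4909·8914
1 = 4909·97915 − 16202·29667
1 = −16202·617157 + 102121·97915
1 = 102121·715072 − 118323·617157
1 = −118323·2047301 + 338767·715072
1 = 338767·2762373 − 457090·2047301
1 = −457090·15859166 + 2624217·2762373
So 2762373·2624217 ≡ 1 (mod 15859166).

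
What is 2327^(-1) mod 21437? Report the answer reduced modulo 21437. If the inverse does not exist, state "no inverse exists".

no inverse exists

Euclidean algorithm on 21437, 2327:
21437 = 9×2327 + 494
2327 = 4×494 + 351
494 = 1×351 + 143
351 = 2×143 + 65
143 = 2×65 + 13
65 = 5×13 + 0
Since gcd = 13 > 1, 2327 is not a unit mod 21437.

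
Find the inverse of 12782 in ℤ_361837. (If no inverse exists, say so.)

no inverse exists

Compute gcd(12782, 361837):
361837 = 28×12782 + 3941
12782 = 3×3941 + 959
3941 = 4×959 + 105
959 = 9×105 + 14
105 = 7×14 + 7
14 = 2×7 + 0
The gcd is 7, not 1, hence no inverse exists.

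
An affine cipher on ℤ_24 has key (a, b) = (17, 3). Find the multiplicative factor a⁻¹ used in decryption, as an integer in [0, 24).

17

Extended Euclidean algorithm:
24 = 1×17 + 7
17 = 2×7 + 3
7 = 2×3 + 1
3 = 3×1 + 0
The gcd is 1. Working backward:
1 = 7 − 2·3
1 = −2·17 + 5·7
1 = 5·24 − 7·17
Hence 17⁻¹ ≡ -7 ≡ 17 (mod 24).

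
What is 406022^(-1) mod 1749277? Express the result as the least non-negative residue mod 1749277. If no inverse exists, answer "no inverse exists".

91384

Extended Euclidean algorithm:
1749277 = 4·406022 + 125189
406022 = 3·125189 + 30455
125189 = 4·30455 + 3369
30455 = 9·3369 + 134
3369 = 25·134 + 19
134 = 7·19 + 1
19 = 19·1 + 0
The gcd is 1. Working backward:
1 = 134 − 7·19
1 = −7·3369 + 176·134
1 = 176·30455 − 1591·3369
1 = −1591·125189 + 6540·30455
1 = 6540·406022 − 21211·125189
1 = −21211·1749277 + 91384·406022
So 406022·91384 ≡ 1 (mod 1749277).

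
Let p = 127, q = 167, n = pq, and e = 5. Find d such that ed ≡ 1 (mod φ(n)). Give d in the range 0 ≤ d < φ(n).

16733

φ(n) = (p−1)(q−1) = 126·166 = 20916.
Need d with 5·d ≡ 1 (mod 20916). Apply the extended Euclidean algorithm:
20916 = 4183*5 + 1
5 = 5*1 + 0
Back-substitute:
1 = 20916 − 4183·5
So 5·(-4183) ≡ 1 (mod 20916), hence d ≡ -4183 ≡ 16733 (mod 20916).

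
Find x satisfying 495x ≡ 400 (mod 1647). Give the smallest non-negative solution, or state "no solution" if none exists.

gcd(495, 1647):
1647 = 3·495 + 162
495 = 3·162 + 9
162 = 18·9 + 0
gcd = 9, but 9 ∤ 400, so the congruence has no solution.

no solution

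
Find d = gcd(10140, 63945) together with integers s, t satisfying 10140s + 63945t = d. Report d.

15

Repeated division:
63945 = 6·10140 + 3105
10140 = 3·3105 + 825
3105 = 3·825 + 630
825 = 1·630 + 195
630 = 3·195 + 45
195 = 4·45 + 15
45 = 3·15 + 0
gcd(10140, 63945) = 15.
Express as a combination:
15 = 195 − 4·45
15 = −4·630 + 13·195
15 = 13·825 − 17·630
15 = −17·3105 + 64·825
15 = 64·10140 − 209·3105
15 = −209·63945 + 1318·10140
So 15 = (-209)·63945 + (1318)·10140.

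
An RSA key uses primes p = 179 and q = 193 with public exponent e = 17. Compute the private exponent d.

28145

φ(n) = (p−1)(q−1) = 178·192 = 34176.
Need d with 17·d ≡ 1 (mod 34176). Apply the extended Euclidean algorithm:
34176 = 2010×17 + 6
17 = 2×6 + 5
6 = 1×5 + 1
5 = 5×1 + 0
Back-substitute:
1 = 6 − 5
1 = −17 + 3·6
1 = 3·34176 − 6031·17
So 17·(-6031) ≡ 1 (mod 34176), hence d ≡ -6031 ≡ 28145 (mod 34176).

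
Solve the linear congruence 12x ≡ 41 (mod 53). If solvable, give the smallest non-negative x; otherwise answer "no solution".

52

First find gcd(12, 53):
53 = 4×12 + 5
12 = 2×5 + 2
5 = 2×2 + 1
2 = 2×1 + 0
gcd = 1, so a unique solution mod 53 exists.
Back-substitute for the Bézout coefficients:
1 = 5 − 2·2
1 = −2·12 + 5·5
1 = 5·53 − 22·12
So 12·(-22) ≡ 1 (mod 53), giving 12⁻¹ ≡ 31.
x ≡ 12⁻¹·41 ≡ 31·41 ≡ 52 (mod 53).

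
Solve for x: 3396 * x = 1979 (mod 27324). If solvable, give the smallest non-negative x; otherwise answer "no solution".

gcd(3396, 27324):
27324 = 8·3396 + 156
3396 = 21·156 + 120
156 = 1·120 + 36
120 = 3·36 + 12
36 = 3·12 + 0
gcd = 12, but 12 ∤ 1979, so the congruence has no solution.

no solution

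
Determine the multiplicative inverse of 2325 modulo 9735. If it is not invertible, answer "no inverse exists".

Compute gcd(2325, 9735):
9735 = 4×2325 + 435
2325 = 5×435 + 150
435 = 2×150 + 135
150 = 1×135 + 15
135 = 9×15 + 0
The gcd is 15, not 1, hence no inverse exists.

no inverse exists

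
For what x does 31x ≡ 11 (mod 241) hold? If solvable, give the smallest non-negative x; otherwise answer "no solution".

First find gcd(31, 241):
241 = 7*31 + 24
31 = 1*24 + 7
24 = 3*7 + 3
7 = 2*3 + 1
3 = 3*1 + 0
gcd = 1, so a unique solution mod 241 exists.
Back-substitute for the Bézout coefficients:
1 = 7 − 2·3
1 = −2·24 + 7·7
1 = 7·31 − 9·24
1 = −9·241 + 70·31
So 31·(70) ≡ 1 (mod 241), giving 31⁻¹ ≡ 70.
x ≡ 31⁻¹·11 ≡ 70·11 ≡ 47 (mod 241).

47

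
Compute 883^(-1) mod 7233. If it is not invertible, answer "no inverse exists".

5521

Run Euclid on (7233, 883):
7233 = 8*883 + 169
883 = 5*169 + 38
169 = 4*38 + 17
38 = 2*17 + 4
17 = 4*4 + 1
4 = 4*1 + 0
gcd = 1, so the inverse exists. Back-substitute:
1 = 17 − 4·4
1 = −4·38 + 9·17
1 = 9·169 − 40·38
1 = −40·883 + 209·169
1 = 209·7233 − 1712·883
Hence 883⁻¹ ≡ -1712 ≡ 5521 (mod 7233).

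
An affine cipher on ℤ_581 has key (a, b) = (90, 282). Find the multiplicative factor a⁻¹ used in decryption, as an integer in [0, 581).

510

gcd(581, 90) by repeated division:
581 = 6·90 + 41
90 = 2·41 + 8
41 = 5·8 + 1
8 = 8·1 + 0
The gcd is 1. Working backward:
1 = 41 − 5·8
1 = −5·90 + 11·41
1 = 11·581 − 71·90
Hence 90⁻¹ ≡ -71 ≡ 510 (mod 581).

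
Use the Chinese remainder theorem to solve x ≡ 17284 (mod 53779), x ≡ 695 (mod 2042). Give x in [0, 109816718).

9428609

Write x = 17284 + 53779·k. Then 53779·k ≡ 695 − 17284 ≡ 1789 (mod 2042).
Need 53779⁻¹ mod 2042. Extended Euclid on (2042, 687):
2042 = 2×687 + 668
687 = 1×668 + 19
668 = 35×19 + 3
19 = 6×3 + 1
3 = 3×1 + 0
Back-substitute:
1 = 19 − 6·3
1 = −6·668 + 211·19
1 = 211·687 − 217·668
1 = −217·2042 + 645·687
53779⁻¹ ≡ 645 (mod 2042), so k ≡ 645·1789 ≡ 175 (mod 2042).
x = 17284 + 53779·175 = 9428609.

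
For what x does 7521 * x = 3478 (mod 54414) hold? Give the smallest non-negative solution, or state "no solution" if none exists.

no solution

gcd(7521, 54414):
54414 = 7×7521 + 1767
7521 = 4×1767 + 453
1767 = 3×453 + 408
453 = 1×408 + 45
408 = 9×45 + 3
45 = 15×3 + 0
gcd = 3, but 3 ∤ 3478, so the congruence has no solution.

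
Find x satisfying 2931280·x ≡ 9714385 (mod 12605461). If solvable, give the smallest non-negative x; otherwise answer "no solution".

gcd(2931280, 12605461):
12605461 = 4·2931280 + 880341
2931280 = 3·880341 + 290257
880341 = 3·290257 + 9570
290257 = 30·9570 + 3157
9570 = 3·3157 + 99
3157 = 31·99 + 88
99 = 1·88 + 11
88 = 8·11 + 0
gcd = 11, but 11 ∤ 9714385, so the congruence has no solution.

no solution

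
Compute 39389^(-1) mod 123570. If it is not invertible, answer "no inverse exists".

Apply the Euclidean algorithm to 123570 and 39389:
123570 = 3*39389 + 5403
39389 = 7*5403 + 1568
5403 = 3*1568 + 699
1568 = 2*699 + 170
699 = 4*170 + 19
170 = 8*19 + 18
19 = 1*18 + 1
18 = 18*1 + 0
The gcd is 1. Working backward:
1 = 19 − 18
1 = −170 + 9·19
1 = 9·699 − 37·170
1 = −37·1568 + 83·699
1 = 83·5403 − 286·1568
1 = −286·39389 + 2085·5403
1 = 2085·123570 − 6541·39389
So 39389·(-6541) ≡ 1 (mod 123570), and -6541 ≡ 117029 (mod 123570).

117029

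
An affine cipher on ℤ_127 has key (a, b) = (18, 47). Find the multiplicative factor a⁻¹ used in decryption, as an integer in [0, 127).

120

Run Euclid on (127, 18):
127 = 7*18 + 1
18 = 18*1 + 0
Since gcd(18, 127) = 1, back-substitute to write 1 as a combination:
1 = 127 − 7·18
So 18·(-7) ≡ 1 (mod 127), and -7 ≡ 120 (mod 127).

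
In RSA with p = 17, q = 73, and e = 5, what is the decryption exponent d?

φ(n) = (p−1)(q−1) = 16·72 = 1152.
Need d with 5·d ≡ 1 (mod 1152). Apply the extended Euclidean algorithm:
1152 = 230·5 + 2
5 = 2·2 + 1
2 = 2·1 + 0
Back-substitute:
1 = 5 − 2·2
1 = −2·1152 + 461·5
So 5·461 ≡ 1 (mod 1152), hence d = 461.

461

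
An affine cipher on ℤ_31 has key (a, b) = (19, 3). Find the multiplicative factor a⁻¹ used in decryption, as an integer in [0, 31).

18

Apply the Euclidean algorithm to 31 and 19:
31 = 1·19 + 12
19 = 1·12 + 7
12 = 1·7 + 5
7 = 1·5 + 2
5 = 2·2 + 1
2 = 2·1 + 0
The gcd is 1. Working backward:
1 = 5 − 2·2
1 = −2·7 + 3·5
1 = 3·12 − 5·7
1 = −5·19 + 8·12
1 = 8·31 − 13·19
Hence 19⁻¹ ≡ -13 ≡ 18 (mod 31).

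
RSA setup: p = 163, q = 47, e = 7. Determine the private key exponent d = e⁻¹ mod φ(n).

5323

φ(n) = (p−1)(q−1) = 162·46 = 7452.
Need d with 7·d ≡ 1 (mod 7452). Apply the extended Euclidean algorithm:
7452 = 1064×7 + 4
7 = 1×4 + 3
4 = 1×3 + 1
3 = 3×1 + 0
Back-substitute:
1 = 4 − 3
1 = −7 + 2·4
1 = 2·7452 − 2129·7
So 7·(-2129) ≡ 1 (mod 7452), hence d ≡ -2129 ≡ 5323 (mod 7452).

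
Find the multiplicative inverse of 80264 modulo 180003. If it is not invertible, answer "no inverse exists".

Apply the Euclidean algorithm to 180003 and 80264:
180003 = 2·80264 + 19475
80264 = 4·19475 + 2364
19475 = 8·2364 + 563
2364 = 4·563 + 112
563 = 5·112 + 3
112 = 37·3 + 1
3 = 3·1 + 0
Since gcd(80264, 180003) = 1, back-substitute to write 1 as a combination:
1 = 112 − 37·3
1 = −37·563 + 186·112
1 = 186·2364 − 781·563
1 = −781·19475 + 6434·2364
1 = 6434·80264 − 26517·19475
1 = −26517·180003 + 59468·80264
So 80264·59468 ≡ 1 (mod 180003).

59468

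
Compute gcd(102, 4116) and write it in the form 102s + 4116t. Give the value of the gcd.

6

Euclidean algorithm:
4116 = 40·102 + 36
102 = 2·36 + 30
36 = 1·30 + 6
30 = 5·6 + 0
gcd(102, 4116) = 6.
Back-substituting:
6 = 36 − 30
6 = −102 + 3·36
6 = 3·4116 − 121·102
So 6 = (3)·4116 + (-121)·102.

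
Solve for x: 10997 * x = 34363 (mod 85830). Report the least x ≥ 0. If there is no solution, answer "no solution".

First find gcd(10997, 85830):
85830 = 7*10997 + 8851
10997 = 1*8851 + 2146
8851 = 4*2146 + 267
2146 = 8*267 + 10
267 = 26*10 + 7
10 = 1*7 + 3
7 = 2*3 + 1
3 = 3*1 + 0
gcd = 1, so a unique solution mod 85830 exists.
Back-substitute for the Bézout coefficients:
1 = 7 − 2·3
1 = −2·10 + 3·7
1 = 3·267 − 80·10
1 = −80·2146 + 643·267
1 = 643·8851 − 2652·2146
1 = −2652·10997 + 3295·8851
1 = 3295·85830 − 25717·10997
So 10997·(-25717) ≡ 1 (mod 85830), giving 10997⁻¹ ≡ 60113.
x ≡ 10997⁻¹·34363 ≡ 60113·34363 ≡ 78239 (mod 85830).

78239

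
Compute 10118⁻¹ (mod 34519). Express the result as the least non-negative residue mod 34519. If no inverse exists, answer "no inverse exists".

gcd(34519, 10118) by repeated division:
34519 = 3×10118 + 4165
10118 = 2×4165 + 1788
4165 = 2×1788 + 589
1788 = 3×589 + 21
589 = 28×21 + 1
21 = 21×1 + 0
Since gcd(10118, 34519) = 1, back-substitute to write 1 as a combination:
1 = 589 − 28·21
1 = −28·1788 + 85·589
1 = 85·4165 − 198·1788
1 = −198·10118 + 481·4165
1 = 481·34519 − 1641·10118
Hence 10118⁻¹ ≡ -1641 ≡ 32878 (mod 34519).

32878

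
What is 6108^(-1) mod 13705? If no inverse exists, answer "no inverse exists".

9287

Extended Euclidean algorithm:
13705 = 2·6108 + 1489
6108 = 4·1489 + 152
1489 = 9·152 + 121
152 = 1·121 + 31
121 = 3·31 + 28
31 = 1·28 + 3
28 = 9·3 + 1
3 = 3·1 + 0
gcd = 1, so the inverse exists. Back-substitute:
1 = 28 − 9·3
1 = −9·31 + 10·28
1 = 10·121 − 39·31
1 = −39·152 + 49·121
1 = 49·1489 − 480·152
1 = −480·6108 + 1969·1489
1 = 1969·13705 − 4418·6108
So 6108·(-4418) ≡ 1 (mod 13705), and -4418 ≡ 9287 (mod 13705).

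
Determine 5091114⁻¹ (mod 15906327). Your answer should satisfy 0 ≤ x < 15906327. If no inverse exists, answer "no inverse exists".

Compute gcd(5091114, 15906327):
15906327 = 3×5091114 + 632985
5091114 = 8×632985 + 27234
632985 = 23×27234 + 6603
27234 = 4×6603 + 822
6603 = 8×822 + 27
822 = 30×27 + 12
27 = 2×12 + 3
12 = 4×3 + 0
Since gcd = 3 > 1, 5091114 is not a unit mod 15906327.

no inverse exists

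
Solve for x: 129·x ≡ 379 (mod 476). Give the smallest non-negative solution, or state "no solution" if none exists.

383

First find gcd(129, 476):
476 = 3·129 + 89
129 = 1·89 + 40
89 = 2·40 + 9
40 = 4·9 + 4
9 = 2·4 + 1
4 = 4·1 + 0
gcd = 1, so a unique solution mod 476 exists.
Back-substitute for the Bézout coefficients:
1 = 9 − 2·4
1 = −2·40 + 9·9
1 = 9·89 − 20·40
1 = −20·129 + 29·89
1 = 29·476 − 107·129
So 129·(-107) ≡ 1 (mod 476), giving 129⁻¹ ≡ 369.
x ≡ 129⁻¹·379 ≡ 369·379 ≡ 383 (mod 476).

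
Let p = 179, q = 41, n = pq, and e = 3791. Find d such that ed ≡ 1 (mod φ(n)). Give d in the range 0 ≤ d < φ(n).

φ(n) = (p−1)(q−1) = 178·40 = 7120.
Need d with 3791·d ≡ 1 (mod 7120). Apply the extended Euclidean algorithm:
7120 = 1·3791 + 3329
3791 = 1·3329 + 462
3329 = 7·462 + 95
462 = 4·95 + 82
95 = 1·82 + 13
82 = 6·13 + 4
13 = 3·4 + 1
4 = 4·1 + 0
Back-substitute:
1 = 13 − 3·4
1 = −3·82 + 19·13
1 = 19·95 − 22·82
1 = −22·462 + 107·95
1 = 107·3329 − 771·462
1 = −771·3791 + 878·3329
1 = 878·7120 − 1649·3791
So 3791·(-1649) ≡ 1 (mod 7120), hence d ≡ -1649 ≡ 5471 (mod 7120).

5471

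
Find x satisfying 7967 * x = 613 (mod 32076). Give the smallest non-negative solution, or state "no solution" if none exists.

23891

First find gcd(7967, 32076):
32076 = 4·7967 + 208
7967 = 38·208 + 63
208 = 3·63 + 19
63 = 3·19 + 6
19 = 3·6 + 1
6 = 6·1 + 0
gcd = 1, so a unique solution mod 32076 exists.
Back-substitute for the Bézout coefficients:
1 = 19 − 3·6
1 = −3·63 + 10·19
1 = 10·208 − 33·63
1 = −33·7967 + 1264·208
1 = 1264·32076 − 5089·7967
So 7967·(-5089) ≡ 1 (mod 32076), giving 7967⁻¹ ≡ 26987.
x ≡ 7967⁻¹·613 ≡ 26987·613 ≡ 23891 (mod 32076).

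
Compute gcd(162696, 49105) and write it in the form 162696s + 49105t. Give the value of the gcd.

Apply Euclid's algorithm to 162696 and 49105:
162696 = 3·49105 + 15381
49105 = 3·15381 + 2962
15381 = 5·2962 + 571
2962 = 5·571 + 107
571 = 5·107 + 36
107 = 2·36 + 35
36 = 1·35 + 1
35 = 35·1 + 0
gcd(162696, 49105) = 1.
Express as a combination:
1 = 36 − 35
1 = −107 + 3·36
1 = 3·571 − 16·107
1 = −16·2962 + 83·571
1 = 83·15381 − 431·2962
1 = −431·49105 + 1376·15381
1 = 1376·162696 − 4559·49105
So 1 = (1376)·162696 + (-4559)·49105.

1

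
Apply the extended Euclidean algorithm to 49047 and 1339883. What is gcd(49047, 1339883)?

Repeated division:
1339883 = 27·49047 + 15614
49047 = 3·15614 + 2205
15614 = 7·2205 + 179
2205 = 12·179 + 57
179 = 3·57 + 8
57 = 7·8 + 1
8 = 8·1 + 0
gcd(49047, 1339883) = 1.
Express as a combination:
1 = 57 − 7·8
1 = −7·179 + 22·57
1 = 22·2205 − 271·179
1 = −271·15614 + 1919·2205
1 = 1919·49047 − 6028·15614
1 = −6028·1339883 + 164675·49047
So 1 = (-6028)·1339883 + (164675)·49047.

1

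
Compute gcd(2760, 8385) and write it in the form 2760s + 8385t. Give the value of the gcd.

Euclidean algorithm:
8385 = 3*2760 + 105
2760 = 26*105 + 30
105 = 3*30 + 15
30 = 2*15 + 0
gcd(2760, 8385) = 15.
Back-substituting:
15 = 105 − 3·30
15 = −3·2760 + 79·105
15 = 79·8385 − 240·2760
So 15 = (79)·8385 + (-240)·2760.

15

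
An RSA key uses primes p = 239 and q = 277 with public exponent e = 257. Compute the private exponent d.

54953

φ(n) = (p−1)(q−1) = 238·276 = 65688.
Need d with 257·d ≡ 1 (mod 65688). Apply the extended Euclidean algorithm:
65688 = 255*257 + 153
257 = 1*153 + 104
153 = 1*104 + 49
104 = 2*49 + 6
49 = 8*6 + 1
6 = 6*1 + 0
Back-substitute:
1 = 49 − 8·6
1 = −8·104 + 17·49
1 = 17·153 − 25·104
1 = −25·257 + 42·153
1 = 42·65688 − 10735·257
So 257·(-10735) ≡ 1 (mod 65688), hence d ≡ -10735 ≡ 54953 (mod 65688).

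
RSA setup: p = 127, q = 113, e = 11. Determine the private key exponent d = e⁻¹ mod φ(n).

1283

φ(n) = (p−1)(q−1) = 126·112 = 14112.
Need d with 11·d ≡ 1 (mod 14112). Apply the extended Euclidean algorithm:
14112 = 1282*11 + 10
11 = 1*10 + 1
10 = 10*1 + 0
Back-substitute:
1 = 11 − 10
1 = −14112 + 1283·11
So 11·1283 ≡ 1 (mod 14112), hence d = 1283.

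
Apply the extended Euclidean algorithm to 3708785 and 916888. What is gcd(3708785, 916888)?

Repeated division:
3708785 = 4×916888 + 41233
916888 = 22×41233 + 9762
41233 = 4×9762 + 2185
9762 = 4×2185 + 1022
2185 = 2×1022 + 141
1022 = 7×141 + 35
141 = 4×35 + 1
35 = 35×1 + 0
gcd(3708785, 916888) = 1.
Back-substituting:
1 = 141 − 4·35
1 = −4·1022 + 29·141
1 = 29·2185 − 62·1022
1 = −62·9762 + 277·2185
1 = 277·41233 − 1170·9762
1 = −1170·916888 + 26017·41233
1 = 26017·3708785 − 105238·916888
So 1 = (26017)·3708785 + (-105238)·916888.

1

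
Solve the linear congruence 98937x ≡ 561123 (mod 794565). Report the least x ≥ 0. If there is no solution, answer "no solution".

First find gcd(98937, 794565):
794565 = 8*98937 + 3069
98937 = 32*3069 + 729
3069 = 4*729 + 153
729 = 4*153 + 117
153 = 1*117 + 36
117 = 3*36 + 9
36 = 4*9 + 0
gcd = 9 and 9 | 561123, so solutions exist. Divide through by 9: 10993x ≡ 62347 (mod 88285).
Now find 10993⁻¹ mod 88285:
88285 = 8*10993 + 341
10993 = 32*341 + 81
341 = 4*81 + 17
81 = 4*17 + 13
17 = 1*13 + 4
13 = 3*4 + 1
4 = 4*1 + 0
Back-substitute:
1 = 13 − 3·4
1 = −3·17 + 4·13
1 = 4·81 − 19·17
1 = −19·341 + 80·81
1 = 80·10993 − 2579·341
1 = −2579·88285 + 20712·10993
So 10993⁻¹ ≡ 20712 (mod 88285).
Then x ≡ 20712·62347 ≡ 74654 (mod 88285); the smallest non-negative solution is x = 74654.

74654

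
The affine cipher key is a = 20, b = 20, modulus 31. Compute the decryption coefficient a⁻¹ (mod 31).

Extended Euclidean algorithm:
31 = 1·20 + 11
20 = 1·11 + 9
11 = 1·9 + 2
9 = 4·2 + 1
2 = 2·1 + 0
The gcd is 1. Working backward:
1 = 9 − 4·2
1 = −4·11 + 5·9
1 = 5·20 − 9·11
1 = −9·31 + 14·20
So 20·14 ≡ 1 (mod 31).

14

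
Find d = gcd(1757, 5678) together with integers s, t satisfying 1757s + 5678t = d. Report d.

1

Apply Euclid's algorithm to 5678 and 1757:
5678 = 3·1757 + 407
1757 = 4·407 + 129
407 = 3·129 + 20
129 = 6·20 + 9
20 = 2·9 + 2
9 = 4·2 + 1
2 = 2·1 + 0
gcd(1757, 5678) = 1.
Express as a combination:
1 = 9 − 4·2
1 = −4·20 + 9·9
1 = 9·129 − 58·20
1 = −58·407 + 183·129
1 = 183·1757 − 790·407
1 = −790·5678 + 2553·1757
So 1 = (-790)·5678 + (2553)·1757.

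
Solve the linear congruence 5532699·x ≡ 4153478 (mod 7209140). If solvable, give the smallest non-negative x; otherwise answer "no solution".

First find gcd(5532699, 7209140):
7209140 = 1×5532699 + 1676441
5532699 = 3×1676441 + 503376
1676441 = 3×503376 + 166313
503376 = 3×166313 + 4437
166313 = 37×4437 + 2144
4437 = 2×2144 + 149
2144 = 14×149 + 58
149 = 2×58 + 33
58 = 1×33 + 25
33 = 1×25 + 8
25 = 3×8 + 1
8 = 8×1 + 0
gcd = 1, so a unique solution mod 7209140 exists.
Back-substitute for the Bézout coefficients:
1 = 25 − 3·8
1 = −3·33 + 4·25
1 = 4·58 − 7·33
1 = −7·149 + 18·58
1 = 18·2144 − 259·149
1 = −259·4437 + 536·2144
1 = 536·166313 − 20091·4437
1 = −20091·503376 + 60809·166313
1 = 60809·1676441 − 202518·503376
1 = −202518·5532699 + 668363·1676441
1 = 668363·7209140 − 870881·5532699
So 5532699·(-870881) ≡ 1 (mod 7209140), giving 5532699⁻¹ ≡ 6338259.
x ≡ 5532699⁻¹·4153478 ≡ 6338259·4153478 ≡ 920882 (mod 7209140).

920882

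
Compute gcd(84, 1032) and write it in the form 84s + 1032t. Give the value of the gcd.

12

Repeated division:
1032 = 12·84 + 24
84 = 3·24 + 12
24 = 2·12 + 0
gcd(84, 1032) = 12.
Express as a combination:
12 = 84 − 3·24
12 = −3·1032 + 37·84
So 12 = (-3)·1032 + (37)·84.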